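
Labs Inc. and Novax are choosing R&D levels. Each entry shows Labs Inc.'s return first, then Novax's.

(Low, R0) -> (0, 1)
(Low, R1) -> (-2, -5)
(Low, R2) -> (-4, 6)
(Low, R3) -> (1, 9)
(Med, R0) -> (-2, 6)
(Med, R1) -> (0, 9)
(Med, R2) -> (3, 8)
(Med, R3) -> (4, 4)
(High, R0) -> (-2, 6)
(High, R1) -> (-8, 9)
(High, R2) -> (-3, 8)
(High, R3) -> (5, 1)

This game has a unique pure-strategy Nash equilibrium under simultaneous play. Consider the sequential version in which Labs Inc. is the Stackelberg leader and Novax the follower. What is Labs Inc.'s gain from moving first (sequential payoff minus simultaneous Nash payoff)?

1

Novax best-responds to each possible Labs Inc. move:
- Low → Novax plays R3 (best of 1, -5, 6, 9); Labs Inc. gets 1.
- Med → Novax plays R1 (best of 6, 9, 8, 4); Labs Inc. gets 0.
- High → Novax plays R1 (best of 6, 9, 8, 1); Labs Inc. gets -8.
Labs Inc.'s induced payoffs are 1, 0, -8, so Labs Inc. commits to Low. Subgame-perfect outcome: (Low, R3) with payoffs (1, 9).
Under simultaneous play:
Labs Inc.'s best replies: R0→Low; R1→Med; R2→Med; R3→High.
Novax's best replies: Low→R3; Med→R1; High→R1.
Only (Med, R1) has each player best-responding; Nash payoffs (0, 9).
Labs Inc.'s commitment gain: 1 − 0 = 1.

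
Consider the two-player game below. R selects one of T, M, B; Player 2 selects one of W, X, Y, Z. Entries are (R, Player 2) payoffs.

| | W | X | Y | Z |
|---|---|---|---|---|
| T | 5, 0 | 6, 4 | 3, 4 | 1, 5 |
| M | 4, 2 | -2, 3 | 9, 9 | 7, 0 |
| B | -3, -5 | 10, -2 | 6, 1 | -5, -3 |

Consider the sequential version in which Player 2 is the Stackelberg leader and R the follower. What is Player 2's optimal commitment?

Y

Solve by backward induction (Player 2 leads).
- W: R compares 5, 4, -3 and picks T; Player 2 would get 0.
- X: R compares 6, -2, 10 and picks B; Player 2 would get -2.
- Y: R compares 3, 9, 6 and picks M; Player 2 would get 9.
- Z: R compares 1, 7, -5 and picks M; Player 2 would get 0.
Maximizing over 0, -2, 9, 0, Player 2 chooses Y. Subgame-perfect outcome: (M, Y) with payoffs (9, 9).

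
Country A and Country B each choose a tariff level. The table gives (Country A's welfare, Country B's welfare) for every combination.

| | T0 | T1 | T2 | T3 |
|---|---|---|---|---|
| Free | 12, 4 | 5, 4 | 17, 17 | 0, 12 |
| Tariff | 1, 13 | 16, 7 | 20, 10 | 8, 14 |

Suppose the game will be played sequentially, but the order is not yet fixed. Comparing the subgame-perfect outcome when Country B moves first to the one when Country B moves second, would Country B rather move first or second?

If Country A leads: Country B's best replies are Free→T2, Tariff→T3; Country A's induced payoffs 17, 8; outcome (Free, T2), payoffs (17, 17).
If Country B leads: Country A's best replies are T0→Free, T1→Tariff, T2→Tariff, T3→Tariff; Country B's induced payoffs 4, 7, 10, 14; outcome (Tariff, T3), payoffs (8, 14).
Country B gets 14 moving first and 17 moving second, so Country B prefers to move second.

second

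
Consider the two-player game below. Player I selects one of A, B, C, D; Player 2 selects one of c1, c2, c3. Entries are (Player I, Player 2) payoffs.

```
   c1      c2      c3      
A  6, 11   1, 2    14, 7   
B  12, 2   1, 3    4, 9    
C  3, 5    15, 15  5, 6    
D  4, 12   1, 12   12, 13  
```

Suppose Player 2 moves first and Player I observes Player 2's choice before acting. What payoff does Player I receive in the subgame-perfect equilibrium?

Backward induction with Player 2 moving first.
- c1 → Player I plays B (best of 6, 12, 3, 4); Player 2 gets 2.
- c2 → Player I plays C (best of 1, 1, 15, 1); Player 2 gets 15.
- c3 → Player I plays A (best of 14, 4, 5, 12); Player 2 gets 7.
Among 2, 15, 7, the best is 15 at c2. Subgame-perfect outcome: (C, c2) with payoffs (15, 15).

15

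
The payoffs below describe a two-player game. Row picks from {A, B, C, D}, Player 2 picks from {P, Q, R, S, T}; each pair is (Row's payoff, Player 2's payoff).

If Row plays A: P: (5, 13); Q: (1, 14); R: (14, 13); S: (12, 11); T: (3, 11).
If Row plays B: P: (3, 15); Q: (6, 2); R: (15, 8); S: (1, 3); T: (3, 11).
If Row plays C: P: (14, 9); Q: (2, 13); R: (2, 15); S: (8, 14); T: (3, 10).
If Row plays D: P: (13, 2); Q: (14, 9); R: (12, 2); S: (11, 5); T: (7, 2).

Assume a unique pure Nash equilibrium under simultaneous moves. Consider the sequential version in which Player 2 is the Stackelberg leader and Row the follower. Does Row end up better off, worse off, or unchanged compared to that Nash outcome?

worse off

Work backward from Row's decision.
- P: Row compares 5, 3, 14, 13 and picks C; Player 2 would get 9.
- Q: Row compares 1, 6, 2, 14 and picks D; Player 2 would get 9.
- R: Row compares 14, 15, 2, 12 and picks B; Player 2 would get 8.
- S: Row compares 12, 1, 8, 11 and picks A; Player 2 would get 11.
- T: Row compares 3, 3, 3, 7 and picks D; Player 2 would get 2.
Among 9, 9, 8, 11, 2, the best is 11 at S. Subgame-perfect outcome: (A, S) with payoffs (12, 11).
Under simultaneous play:
Row's best replies: P→C; Q→D; R→B; S→A; T→D.
Player 2's best replies: A→Q; B→P; C→R; D→Q.
Only (D, Q) has each player best-responding; Nash payoffs (14, 9).
Row earns 12 sequentially versus 14 at the Nash outcome: worse off.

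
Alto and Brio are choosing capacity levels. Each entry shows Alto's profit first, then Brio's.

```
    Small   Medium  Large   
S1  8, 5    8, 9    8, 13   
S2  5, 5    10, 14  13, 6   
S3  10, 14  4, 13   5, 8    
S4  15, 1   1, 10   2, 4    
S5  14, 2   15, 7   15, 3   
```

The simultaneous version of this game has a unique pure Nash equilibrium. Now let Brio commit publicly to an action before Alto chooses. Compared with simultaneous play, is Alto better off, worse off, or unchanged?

unchanged

Solve by backward induction (Brio leads).
- Small: Alto compares 8, 5, 10, 15, 14 and picks S4; Brio would get 1.
- Medium: Alto compares 8, 10, 4, 1, 15 and picks S5; Brio would get 7.
- Large: Alto compares 8, 13, 5, 2, 15 and picks S5; Brio would get 3.
Brio's induced payoffs are 1, 7, 3, so Brio commits to Medium. Subgame-perfect outcome: (S5, Medium) with payoffs (15, 7).
For the simultaneous game, intersect best replies.
Alto's best replies: Small→S4; Medium→S5; Large→S5.
Brio's best replies: S1→Large; S2→Medium; S3→Small; S4→Medium; S5→Medium.
Only (S5, Medium) has each player best-responding; Nash payoffs (15, 7).
Alto earns 15 sequentially versus 15 at the Nash outcome: unchanged.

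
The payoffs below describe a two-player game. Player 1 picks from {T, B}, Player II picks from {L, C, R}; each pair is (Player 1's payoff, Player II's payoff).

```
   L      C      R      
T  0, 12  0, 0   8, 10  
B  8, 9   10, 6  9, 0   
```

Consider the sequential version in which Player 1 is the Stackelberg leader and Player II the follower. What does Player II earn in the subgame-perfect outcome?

Backward induction with Player 1 moving first.
- T: Player II compares 12, 0, 10 and picks L; Player 1 would get 0.
- B: Player II compares 9, 6, 0 and picks L; Player 1 would get 8.
Maximizing over 0, 8, Player 1 chooses B. Subgame-perfect outcome: (B, L) with payoffs (8, 9).

9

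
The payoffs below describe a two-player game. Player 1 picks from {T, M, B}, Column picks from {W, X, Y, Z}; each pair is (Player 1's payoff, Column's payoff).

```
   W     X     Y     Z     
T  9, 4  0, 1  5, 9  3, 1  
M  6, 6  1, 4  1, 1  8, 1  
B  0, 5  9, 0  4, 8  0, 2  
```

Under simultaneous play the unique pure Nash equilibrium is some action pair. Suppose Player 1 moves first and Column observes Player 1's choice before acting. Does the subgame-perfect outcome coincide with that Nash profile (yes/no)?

no

Column best-responds to each possible Player 1 move:
- T: Column compares 4, 1, 9, 1 and picks Y; Player 1 would get 5.
- M: Column compares 6, 4, 1, 1 and picks W; Player 1 would get 6.
- B: Column compares 5, 0, 8, 2 and picks Y; Player 1 would get 4.
Among 5, 6, 4, the best is 6 at M. Subgame-perfect outcome: (M, W) with payoffs (6, 6).
Under simultaneous play:
Player 1's best replies: W→T; X→B; Y→T; Z→M.
Column's best replies: T→Y; M→W; B→Y.
Only (T, Y) has each player best-responding; Nash payoffs (5, 9).
Sequential outcome (M, W) differs from the Nash profile (T, Y).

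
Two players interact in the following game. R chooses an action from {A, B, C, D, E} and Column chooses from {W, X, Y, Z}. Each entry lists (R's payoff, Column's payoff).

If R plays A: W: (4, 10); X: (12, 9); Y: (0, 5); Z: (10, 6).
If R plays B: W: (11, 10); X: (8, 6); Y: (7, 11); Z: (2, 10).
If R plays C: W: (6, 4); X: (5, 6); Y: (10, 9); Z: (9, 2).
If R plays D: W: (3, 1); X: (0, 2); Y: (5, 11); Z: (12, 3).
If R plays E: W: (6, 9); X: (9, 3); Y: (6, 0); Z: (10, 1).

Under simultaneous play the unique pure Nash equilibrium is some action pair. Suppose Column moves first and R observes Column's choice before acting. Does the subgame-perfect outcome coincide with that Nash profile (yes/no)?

no

Backward induction with Column moving first.
- W: R compares 4, 11, 6, 3, 6 and picks B; Column would get 10.
- X: R compares 12, 8, 5, 0, 9 and picks A; Column would get 9.
- Y: R compares 0, 7, 10, 5, 6 and picks C; Column would get 9.
- Z: R compares 10, 2, 9, 12, 10 and picks D; Column would get 3.
Maximizing over 10, 9, 9, 3, Column chooses W. Subgame-perfect outcome: (B, W) with payoffs (11, 10).
For the simultaneous game, intersect best replies.
R's best replies: W→B; X→A; Y→C; Z→D.
Column's best replies: A→W; B→Y; C→Y; D→Y; E→W.
Only (C, Y) has each player best-responding; Nash payoffs (10, 9).
Sequential outcome (B, W) differs from the Nash profile (C, Y).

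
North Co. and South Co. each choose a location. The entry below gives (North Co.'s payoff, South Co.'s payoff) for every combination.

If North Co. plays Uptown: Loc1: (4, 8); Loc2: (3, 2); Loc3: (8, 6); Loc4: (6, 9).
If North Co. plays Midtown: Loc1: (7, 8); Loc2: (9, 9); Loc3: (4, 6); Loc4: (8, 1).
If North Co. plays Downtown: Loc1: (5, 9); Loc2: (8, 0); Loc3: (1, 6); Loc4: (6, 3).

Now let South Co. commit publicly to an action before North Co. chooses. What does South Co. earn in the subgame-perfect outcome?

Work backward from North Co.'s decision.
- Loc1 → North Co. plays Midtown (best of 4, 7, 5); South Co. gets 8.
- Loc2 → North Co. plays Midtown (best of 3, 9, 8); South Co. gets 9.
- Loc3 → North Co. plays Uptown (best of 8, 4, 1); South Co. gets 6.
- Loc4 → North Co. plays Midtown (best of 6, 8, 6); South Co. gets 1.
Maximizing over 8, 9, 6, 1, South Co. chooses Loc2. Subgame-perfect outcome: (Midtown, Loc2) with payoffs (9, 9).

9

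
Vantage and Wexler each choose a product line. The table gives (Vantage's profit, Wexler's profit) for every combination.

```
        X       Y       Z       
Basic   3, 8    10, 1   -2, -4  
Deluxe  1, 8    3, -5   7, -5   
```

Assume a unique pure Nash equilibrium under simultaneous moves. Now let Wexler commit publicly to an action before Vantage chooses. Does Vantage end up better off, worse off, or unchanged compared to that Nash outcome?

unchanged

Vantage best-responds to each possible Wexler move:
- X: BR = Basic, leader payoff 8.
- Y: BR = Basic, leader payoff 1.
- Z: BR = Deluxe, leader payoff -5.
Wexler's induced payoffs are 8, 1, -5, so Wexler commits to X. Subgame-perfect outcome: (Basic, X) with payoffs (3, 8).
Under simultaneous play:
Vantage's best replies: X→Basic; Y→Basic; Z→Deluxe.
Wexler's best replies: Basic→X; Deluxe→X.
Only (Basic, X) has each player best-responding; Nash payoffs (3, 8).
Vantage earns 3 sequentially versus 3 at the Nash outcome: unchanged.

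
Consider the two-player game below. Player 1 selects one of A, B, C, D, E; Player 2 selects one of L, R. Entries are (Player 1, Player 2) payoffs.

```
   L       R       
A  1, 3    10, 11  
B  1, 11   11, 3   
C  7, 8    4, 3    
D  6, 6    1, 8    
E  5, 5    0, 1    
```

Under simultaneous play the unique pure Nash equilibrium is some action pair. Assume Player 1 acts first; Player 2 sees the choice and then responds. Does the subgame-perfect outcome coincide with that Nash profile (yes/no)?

no

Work backward from Player 2's decision.
- A → Player 2 plays R (best of 3, 11); Player 1 gets 10.
- B → Player 2 plays L (best of 11, 3); Player 1 gets 1.
- C → Player 2 plays L (best of 8, 3); Player 1 gets 7.
- D → Player 2 plays R (best of 6, 8); Player 1 gets 1.
- E → Player 2 plays L (best of 5, 1); Player 1 gets 5.
Player 1's induced payoffs are 10, 1, 7, 1, 5, so Player 1 commits to A. Subgame-perfect outcome: (A, R) with payoffs (10, 11).
Under simultaneous play:
Player 1's best replies: L→C; R→B.
Player 2's best replies: A→R; B→L; C→L; D→R; E→L.
The unique mutual best reply is (C, L), giving (7, 8).
Sequential outcome (A, R) differs from the Nash profile (C, L).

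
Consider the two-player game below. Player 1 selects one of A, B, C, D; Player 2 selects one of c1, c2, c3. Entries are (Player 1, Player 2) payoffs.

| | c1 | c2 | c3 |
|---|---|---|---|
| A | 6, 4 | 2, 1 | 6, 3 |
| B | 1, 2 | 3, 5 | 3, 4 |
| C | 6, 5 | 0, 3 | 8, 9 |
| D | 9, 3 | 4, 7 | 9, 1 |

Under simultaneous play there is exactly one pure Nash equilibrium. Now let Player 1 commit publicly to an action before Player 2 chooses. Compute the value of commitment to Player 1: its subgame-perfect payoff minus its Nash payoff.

Solve by backward induction (Player 1 leads).
- A → Player 2 plays c1 (best of 4, 1, 3); Player 1 gets 6.
- B → Player 2 plays c2 (best of 2, 5, 4); Player 1 gets 3.
- C → Player 2 plays c3 (best of 5, 3, 9); Player 1 gets 8.
- D → Player 2 plays c2 (best of 3, 7, 1); Player 1 gets 4.
Maximizing over 6, 3, 8, 4, Player 1 chooses C. Subgame-perfect outcome: (C, c3) with payoffs (8, 9).
Now find the simultaneous Nash equilibrium.
Player 1's best replies: c1→D; c2→D; c3→D.
Player 2's best replies: A→c1; B→c2; C→c3; D→c2.
Only (D, c2) has each player best-responding; Nash payoffs (4, 7).
Player 1's commitment gain: 8 − 4 = 4.

4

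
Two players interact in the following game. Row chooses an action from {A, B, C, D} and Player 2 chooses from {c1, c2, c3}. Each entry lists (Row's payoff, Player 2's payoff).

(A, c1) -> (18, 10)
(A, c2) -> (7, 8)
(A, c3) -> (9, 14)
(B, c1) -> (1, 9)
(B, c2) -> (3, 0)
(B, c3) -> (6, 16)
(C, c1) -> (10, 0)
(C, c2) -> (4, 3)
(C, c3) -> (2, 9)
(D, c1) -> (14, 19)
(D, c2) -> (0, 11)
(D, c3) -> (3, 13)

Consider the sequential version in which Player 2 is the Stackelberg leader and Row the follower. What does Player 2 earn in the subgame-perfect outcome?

Backward induction with Player 2 moving first.
- c1: BR = A, leader payoff 10.
- c2: BR = A, leader payoff 8.
- c3: BR = A, leader payoff 14.
Among 10, 8, 14, the best is 14 at c3. Subgame-perfect outcome: (A, c3) with payoffs (9, 14).

14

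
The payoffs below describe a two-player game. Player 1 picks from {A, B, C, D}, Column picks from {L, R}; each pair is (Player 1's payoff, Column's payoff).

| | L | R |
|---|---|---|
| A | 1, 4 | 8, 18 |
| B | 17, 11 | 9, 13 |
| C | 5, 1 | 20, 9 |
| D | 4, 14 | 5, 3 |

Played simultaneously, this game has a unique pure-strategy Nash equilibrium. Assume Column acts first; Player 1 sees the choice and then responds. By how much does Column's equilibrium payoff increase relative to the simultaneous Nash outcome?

Work backward from Player 1's decision.
- L → Player 1 plays B (best of 1, 17, 5, 4); Column gets 11.
- R → Player 1 plays C (best of 8, 9, 20, 5); Column gets 9.
Maximizing over 11, 9, Column chooses L. Subgame-perfect outcome: (B, L) with payoffs (17, 11).
Under simultaneous play:
Player 1's best replies: L→B; R→C.
Column's best replies: A→R; B→R; C→R; D→L.
Only (C, R) has each player best-responding; Nash payoffs (20, 9).
Column's commitment gain: 11 − 9 = 2.

2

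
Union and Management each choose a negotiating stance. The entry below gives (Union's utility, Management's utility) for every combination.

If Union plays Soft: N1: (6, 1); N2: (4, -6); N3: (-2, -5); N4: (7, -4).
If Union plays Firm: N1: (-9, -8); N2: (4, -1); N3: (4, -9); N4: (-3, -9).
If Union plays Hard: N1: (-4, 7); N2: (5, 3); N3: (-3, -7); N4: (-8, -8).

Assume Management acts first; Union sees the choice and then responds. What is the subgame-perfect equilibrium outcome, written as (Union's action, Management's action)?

Work backward from Union's decision.
- N1 → Union plays Soft (best of 6, -9, -4); Management gets 1.
- N2 → Union plays Hard (best of 4, 4, 5); Management gets 3.
- N3 → Union plays Firm (best of -2, 4, -3); Management gets -9.
- N4 → Union plays Soft (best of 7, -3, -8); Management gets -4.
Management's induced payoffs are 1, 3, -9, -4, so Management commits to N2. Subgame-perfect outcome: (Hard, N2) with payoffs (5, 3).

(Hard, N2)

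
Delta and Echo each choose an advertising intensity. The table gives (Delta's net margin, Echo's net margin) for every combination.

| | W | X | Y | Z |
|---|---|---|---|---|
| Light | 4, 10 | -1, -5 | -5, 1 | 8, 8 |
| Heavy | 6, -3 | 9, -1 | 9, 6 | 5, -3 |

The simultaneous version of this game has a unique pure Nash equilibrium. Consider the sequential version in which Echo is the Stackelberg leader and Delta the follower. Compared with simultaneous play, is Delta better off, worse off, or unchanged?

worse off

Work backward from Delta's decision.
- W: Delta compares 4, 6 and picks Heavy; Echo would get -3.
- X: Delta compares -1, 9 and picks Heavy; Echo would get -1.
- Y: Delta compares -5, 9 and picks Heavy; Echo would get 6.
- Z: Delta compares 8, 5 and picks Light; Echo would get 8.
Maximizing over -3, -1, 6, 8, Echo chooses Z. Subgame-perfect outcome: (Light, Z) with payoffs (8, 8).
Under simultaneous play:
Delta's best replies: W→Heavy; X→Heavy; Y→Heavy; Z→Light.
Echo's best replies: Light→W; Heavy→Y.
The unique mutual best reply is (Heavy, Y), giving (9, 6).
Delta earns 8 sequentially versus 9 at the Nash outcome: worse off.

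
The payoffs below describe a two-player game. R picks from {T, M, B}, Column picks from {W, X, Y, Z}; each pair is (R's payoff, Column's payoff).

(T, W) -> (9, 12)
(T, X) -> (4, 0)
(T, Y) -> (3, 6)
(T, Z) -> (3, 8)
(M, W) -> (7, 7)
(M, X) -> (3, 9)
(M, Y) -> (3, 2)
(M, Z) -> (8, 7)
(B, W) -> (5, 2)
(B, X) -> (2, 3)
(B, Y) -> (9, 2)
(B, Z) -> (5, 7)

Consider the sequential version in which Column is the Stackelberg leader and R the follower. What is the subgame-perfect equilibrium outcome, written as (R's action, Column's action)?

Solve by backward induction (Column leads).
- W: R compares 9, 7, 5 and picks T; Column would get 12.
- X: R compares 4, 3, 2 and picks T; Column would get 0.
- Y: R compares 3, 3, 9 and picks B; Column would get 2.
- Z: R compares 3, 8, 5 and picks M; Column would get 7.
Column's induced payoffs are 12, 0, 2, 7, so Column commits to W. Subgame-perfect outcome: (T, W) with payoffs (9, 12).

(T, W)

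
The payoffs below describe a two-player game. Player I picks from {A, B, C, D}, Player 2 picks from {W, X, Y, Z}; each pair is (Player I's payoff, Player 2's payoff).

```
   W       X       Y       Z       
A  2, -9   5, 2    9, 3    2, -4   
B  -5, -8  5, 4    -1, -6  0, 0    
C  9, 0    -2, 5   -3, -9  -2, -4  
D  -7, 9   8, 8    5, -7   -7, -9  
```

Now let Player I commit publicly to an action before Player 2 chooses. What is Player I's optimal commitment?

A

Solve by backward induction (Player I leads).
- A → Player 2 plays Y (best of -9, 2, 3, -4); Player I gets 9.
- B → Player 2 plays X (best of -8, 4, -6, 0); Player I gets 5.
- C → Player 2 plays X (best of 0, 5, -9, -4); Player I gets -2.
- D → Player 2 plays W (best of 9, 8, -7, -9); Player I gets -7.
Among 9, 5, -2, -7, the best is 9 at A. Subgame-perfect outcome: (A, Y) with payoffs (9, 3).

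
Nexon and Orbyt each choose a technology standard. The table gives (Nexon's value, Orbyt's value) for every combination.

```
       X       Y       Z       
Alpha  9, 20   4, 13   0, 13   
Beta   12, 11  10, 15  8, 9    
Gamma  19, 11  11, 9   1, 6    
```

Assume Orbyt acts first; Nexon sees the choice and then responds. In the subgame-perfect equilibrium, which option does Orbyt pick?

Solve by backward induction (Orbyt leads).
- X: BR = Gamma, leader payoff 11.
- Y: BR = Gamma, leader payoff 9.
- Z: BR = Beta, leader payoff 9.
Maximizing over 11, 9, 9, Orbyt chooses X. Subgame-perfect outcome: (Gamma, X) with payoffs (19, 11).

X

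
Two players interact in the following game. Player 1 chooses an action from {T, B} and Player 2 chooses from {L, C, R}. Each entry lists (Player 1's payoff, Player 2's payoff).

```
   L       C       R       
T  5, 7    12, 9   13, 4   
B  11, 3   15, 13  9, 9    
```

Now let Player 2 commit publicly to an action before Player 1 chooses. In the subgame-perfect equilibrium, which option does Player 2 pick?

C

Solve by backward induction (Player 2 leads).
- L: BR = B, leader payoff 3.
- C: BR = B, leader payoff 13.
- R: BR = T, leader payoff 4.
Among 3, 13, 4, the best is 13 at C. Subgame-perfect outcome: (B, C) with payoffs (15, 13).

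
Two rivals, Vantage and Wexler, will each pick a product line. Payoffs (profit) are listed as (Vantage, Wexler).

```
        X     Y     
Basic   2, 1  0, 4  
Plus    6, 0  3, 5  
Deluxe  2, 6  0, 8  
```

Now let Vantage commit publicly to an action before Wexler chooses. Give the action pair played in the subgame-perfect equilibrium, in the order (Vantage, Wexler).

Solve by backward induction (Vantage leads).
- Basic: BR = Y, leader payoff 0.
- Plus: BR = Y, leader payoff 3.
- Deluxe: BR = Y, leader payoff 0.
Maximizing over 0, 3, 0, Vantage chooses Plus. Subgame-perfect outcome: (Plus, Y) with payoffs (3, 5).

(Plus, Y)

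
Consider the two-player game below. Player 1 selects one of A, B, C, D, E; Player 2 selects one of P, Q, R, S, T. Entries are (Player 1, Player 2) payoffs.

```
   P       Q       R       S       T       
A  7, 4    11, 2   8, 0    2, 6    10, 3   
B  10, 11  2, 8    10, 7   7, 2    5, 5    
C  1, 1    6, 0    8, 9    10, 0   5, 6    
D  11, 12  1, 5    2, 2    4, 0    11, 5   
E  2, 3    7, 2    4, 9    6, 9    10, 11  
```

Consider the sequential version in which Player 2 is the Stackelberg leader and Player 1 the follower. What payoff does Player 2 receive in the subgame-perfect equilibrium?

Backward induction with Player 2 moving first.
- P → Player 1 plays D (best of 7, 10, 1, 11, 2); Player 2 gets 12.
- Q → Player 1 plays A (best of 11, 2, 6, 1, 7); Player 2 gets 2.
- R → Player 1 plays B (best of 8, 10, 8, 2, 4); Player 2 gets 7.
- S → Player 1 plays C (best of 2, 7, 10, 4, 6); Player 2 gets 0.
- T → Player 1 plays D (best of 10, 5, 5, 11, 10); Player 2 gets 5.
Among 12, 2, 7, 0, 5, the best is 12 at P. Subgame-perfect outcome: (D, P) with payoffs (11, 12).

12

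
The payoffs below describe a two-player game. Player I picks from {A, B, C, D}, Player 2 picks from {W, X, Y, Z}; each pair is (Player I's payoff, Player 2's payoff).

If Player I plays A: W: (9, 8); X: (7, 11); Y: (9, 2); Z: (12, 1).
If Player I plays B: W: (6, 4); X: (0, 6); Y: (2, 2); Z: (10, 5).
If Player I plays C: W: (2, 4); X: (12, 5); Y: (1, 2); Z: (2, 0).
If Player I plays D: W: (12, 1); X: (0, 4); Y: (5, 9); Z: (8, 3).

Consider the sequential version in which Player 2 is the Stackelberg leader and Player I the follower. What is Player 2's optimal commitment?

X

Solve by backward induction (Player 2 leads).
- W: BR = D, leader payoff 1.
- X: BR = C, leader payoff 5.
- Y: BR = A, leader payoff 2.
- Z: BR = A, leader payoff 1.
Maximizing over 1, 5, 2, 1, Player 2 chooses X. Subgame-perfect outcome: (C, X) with payoffs (12, 5).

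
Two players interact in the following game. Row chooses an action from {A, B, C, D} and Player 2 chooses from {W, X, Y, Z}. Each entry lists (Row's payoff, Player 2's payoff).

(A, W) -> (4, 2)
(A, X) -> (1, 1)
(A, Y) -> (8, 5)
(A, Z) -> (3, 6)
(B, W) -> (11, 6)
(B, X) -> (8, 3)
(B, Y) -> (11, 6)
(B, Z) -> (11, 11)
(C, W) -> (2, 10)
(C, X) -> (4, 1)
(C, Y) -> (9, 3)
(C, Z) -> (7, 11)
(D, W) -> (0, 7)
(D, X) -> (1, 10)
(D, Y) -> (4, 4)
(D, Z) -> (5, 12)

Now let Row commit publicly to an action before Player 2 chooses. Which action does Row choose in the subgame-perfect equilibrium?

B

Solve by backward induction (Row leads).
- A: Player 2 compares 2, 1, 5, 6 and picks Z; Row would get 3.
- B: Player 2 compares 6, 3, 6, 11 and picks Z; Row would get 11.
- C: Player 2 compares 10, 1, 3, 11 and picks Z; Row would get 7.
- D: Player 2 compares 7, 10, 4, 12 and picks Z; Row would get 5.
Row's induced payoffs are 3, 11, 7, 5, so Row commits to B. Subgame-perfect outcome: (B, Z) with payoffs (11, 11).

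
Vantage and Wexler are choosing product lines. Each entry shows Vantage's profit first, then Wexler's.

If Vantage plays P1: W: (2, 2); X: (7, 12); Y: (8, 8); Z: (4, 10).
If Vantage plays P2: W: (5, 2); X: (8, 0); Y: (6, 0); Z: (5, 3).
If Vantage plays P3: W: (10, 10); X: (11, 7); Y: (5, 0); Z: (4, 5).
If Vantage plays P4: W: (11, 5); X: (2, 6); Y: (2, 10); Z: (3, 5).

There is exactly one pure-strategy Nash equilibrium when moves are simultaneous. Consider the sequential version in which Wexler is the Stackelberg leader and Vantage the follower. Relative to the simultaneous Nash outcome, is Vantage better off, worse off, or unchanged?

better off

Backward induction with Wexler moving first.
- W: BR = P4, leader payoff 5.
- X: BR = P3, leader payoff 7.
- Y: BR = P1, leader payoff 8.
- Z: BR = P2, leader payoff 3.
Wexler's induced payoffs are 5, 7, 8, 3, so Wexler commits to Y. Subgame-perfect outcome: (P1, Y) with payoffs (8, 8).
For the simultaneous game, intersect best replies.
Vantage's best replies: W→P4; X→P3; Y→P1; Z→P2.
Wexler's best replies: P1→X; P2→Z; P3→W; P4→Y.
Only (P2, Z) has each player best-responding; Nash payoffs (5, 3).
Vantage earns 8 sequentially versus 5 at the Nash outcome: better off.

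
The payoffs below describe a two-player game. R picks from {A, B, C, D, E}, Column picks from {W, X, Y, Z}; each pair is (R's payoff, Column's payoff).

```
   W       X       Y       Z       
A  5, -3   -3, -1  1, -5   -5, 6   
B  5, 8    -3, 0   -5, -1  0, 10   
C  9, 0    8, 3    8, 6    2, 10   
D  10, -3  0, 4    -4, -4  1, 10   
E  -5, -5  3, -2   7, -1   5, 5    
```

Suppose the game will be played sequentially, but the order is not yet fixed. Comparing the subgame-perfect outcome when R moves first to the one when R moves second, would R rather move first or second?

If R leads: Column's best replies are A→Z, B→Z, C→Z, D→Z, E→Z; R's induced payoffs -5, 0, 2, 1, 5; outcome (E, Z), payoffs (5, 5).
If Column leads: R's best replies are W→D, X→C, Y→C, Z→E; Column's induced payoffs -3, 3, 6, 5; outcome (C, Y), payoffs (8, 6).
R gets 5 moving first and 8 moving second, so R prefers to move second.

second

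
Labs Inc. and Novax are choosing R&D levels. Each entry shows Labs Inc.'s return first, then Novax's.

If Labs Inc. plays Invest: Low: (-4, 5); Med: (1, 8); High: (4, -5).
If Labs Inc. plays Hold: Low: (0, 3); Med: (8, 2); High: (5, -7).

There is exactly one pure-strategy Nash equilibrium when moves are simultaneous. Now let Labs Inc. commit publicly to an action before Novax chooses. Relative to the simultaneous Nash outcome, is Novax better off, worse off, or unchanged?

Solve by backward induction (Labs Inc. leads).
- Invest → Novax plays Med (best of 5, 8, -5); Labs Inc. gets 1.
- Hold → Novax plays Low (best of 3, 2, -7); Labs Inc. gets 0.
Labs Inc.'s induced payoffs are 1, 0, so Labs Inc. commits to Invest. Subgame-perfect outcome: (Invest, Med) with payoffs (1, 8).
For the simultaneous game, intersect best replies.
Labs Inc.'s best replies: Low→Hold; Med→Hold; High→Hold.
Novax's best replies: Invest→Med; Hold→Low.
Only (Hold, Low) has each player best-responding; Nash payoffs (0, 3).
Novax earns 8 sequentially versus 3 at the Nash outcome: better off.

better off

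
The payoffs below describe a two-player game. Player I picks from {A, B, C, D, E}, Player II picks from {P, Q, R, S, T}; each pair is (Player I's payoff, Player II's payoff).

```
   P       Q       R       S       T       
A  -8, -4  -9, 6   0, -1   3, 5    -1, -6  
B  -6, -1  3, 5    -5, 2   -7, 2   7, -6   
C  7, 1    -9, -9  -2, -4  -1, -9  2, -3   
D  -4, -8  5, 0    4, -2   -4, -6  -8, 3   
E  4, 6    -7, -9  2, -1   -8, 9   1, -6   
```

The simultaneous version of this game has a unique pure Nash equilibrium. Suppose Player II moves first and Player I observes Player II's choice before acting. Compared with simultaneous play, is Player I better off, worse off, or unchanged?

worse off

Player I best-responds to each possible Player II move:
- P: BR = C, leader payoff 1.
- Q: BR = D, leader payoff 0.
- R: BR = D, leader payoff -2.
- S: BR = A, leader payoff 5.
- T: BR = B, leader payoff -6.
Among 1, 0, -2, 5, -6, the best is 5 at S. Subgame-perfect outcome: (A, S) with payoffs (3, 5).
Now find the simultaneous Nash equilibrium.
Player I's best replies: P→C; Q→D; R→D; S→A; T→B.
Player II's best replies: A→Q; B→Q; C→P; D→T; E→S.
Only (C, P) has each player best-responding; Nash payoffs (7, 1).
Player I earns 3 sequentially versus 7 at the Nash outcome: worse off.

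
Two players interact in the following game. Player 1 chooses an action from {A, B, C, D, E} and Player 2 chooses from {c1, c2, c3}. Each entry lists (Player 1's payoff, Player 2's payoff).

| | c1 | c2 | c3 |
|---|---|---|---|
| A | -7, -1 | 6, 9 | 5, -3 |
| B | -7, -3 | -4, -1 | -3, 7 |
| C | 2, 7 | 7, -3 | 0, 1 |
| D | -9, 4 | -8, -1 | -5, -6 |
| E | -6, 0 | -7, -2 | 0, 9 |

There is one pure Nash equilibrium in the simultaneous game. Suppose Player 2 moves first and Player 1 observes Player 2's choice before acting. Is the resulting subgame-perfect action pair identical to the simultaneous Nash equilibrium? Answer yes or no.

Backward induction with Player 2 moving first.
- c1: BR = C, leader payoff 7.
- c2: BR = C, leader payoff -3.
- c3: BR = A, leader payoff -3.
Player 2's induced payoffs are 7, -3, -3, so Player 2 commits to c1. Subgame-perfect outcome: (C, c1) with payoffs (2, 7).
Now find the simultaneous Nash equilibrium.
Player 1's best replies: c1→C; c2→C; c3→A.
Player 2's best replies: A→c2; B→c3; C→c1; D→c1; E→c3.
The unique mutual best reply is (C, c1), giving (2, 7).
Sequential outcome (C, c1) coincides with the Nash profile (C, c1).

yes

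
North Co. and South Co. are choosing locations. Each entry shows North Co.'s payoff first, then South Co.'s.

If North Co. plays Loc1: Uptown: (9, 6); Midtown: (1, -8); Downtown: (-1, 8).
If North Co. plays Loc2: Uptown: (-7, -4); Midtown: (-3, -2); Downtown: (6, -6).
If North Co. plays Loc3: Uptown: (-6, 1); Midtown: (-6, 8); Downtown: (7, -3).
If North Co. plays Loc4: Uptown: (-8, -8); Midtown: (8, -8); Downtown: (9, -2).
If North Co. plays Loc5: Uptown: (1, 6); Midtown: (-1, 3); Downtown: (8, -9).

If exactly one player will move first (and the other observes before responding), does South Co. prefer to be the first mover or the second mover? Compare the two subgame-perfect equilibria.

If North Co. leads: South Co.'s best replies are Loc1→Downtown, Loc2→Midtown, Loc3→Midtown, Loc4→Downtown, Loc5→Uptown; North Co.'s induced payoffs -1, -3, -6, 9, 1; outcome (Loc4, Downtown), payoffs (9, -2).
If South Co. leads: North Co.'s best replies are Uptown→Loc1, Midtown→Loc4, Downtown→Loc4; South Co.'s induced payoffs 6, -8, -2; outcome (Loc1, Uptown), payoffs (9, 6).
South Co. gets 6 moving first and -2 moving second, so South Co. prefers to move first.

first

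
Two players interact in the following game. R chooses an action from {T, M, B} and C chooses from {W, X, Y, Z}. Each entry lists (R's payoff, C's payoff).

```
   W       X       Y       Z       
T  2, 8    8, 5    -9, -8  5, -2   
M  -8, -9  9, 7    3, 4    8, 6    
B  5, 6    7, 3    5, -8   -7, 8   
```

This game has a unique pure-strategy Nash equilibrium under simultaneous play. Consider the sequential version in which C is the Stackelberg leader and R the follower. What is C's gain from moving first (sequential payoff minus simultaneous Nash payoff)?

0

Work backward from R's decision.
- W → R plays B (best of 2, -8, 5); C gets 6.
- X → R plays M (best of 8, 9, 7); C gets 7.
- Y → R plays B (best of -9, 3, 5); C gets -8.
- Z → R plays M (best of 5, 8, -7); C gets 6.
C's induced payoffs are 6, 7, -8, 6, so C commits to X. Subgame-perfect outcome: (M, X) with payoffs (9, 7).
Under simultaneous play:
R's best replies: W→B; X→M; Y→B; Z→M.
C's best replies: T→W; M→X; B→Z.
Only (M, X) has each player best-responding; Nash payoffs (9, 7).
C's commitment gain: 7 − 7 = 0.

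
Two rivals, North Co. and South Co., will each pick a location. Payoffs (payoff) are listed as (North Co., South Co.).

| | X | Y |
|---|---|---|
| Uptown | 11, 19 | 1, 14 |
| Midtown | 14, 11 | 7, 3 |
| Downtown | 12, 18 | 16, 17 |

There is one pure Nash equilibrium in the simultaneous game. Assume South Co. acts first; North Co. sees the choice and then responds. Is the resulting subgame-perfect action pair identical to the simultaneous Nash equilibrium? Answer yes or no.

Work backward from North Co.'s decision.
- X: North Co. compares 11, 14, 12 and picks Midtown; South Co. would get 11.
- Y: North Co. compares 1, 7, 16 and picks Downtown; South Co. would get 17.
South Co.'s induced payoffs are 11, 17, so South Co. commits to Y. Subgame-perfect outcome: (Downtown, Y) with payoffs (16, 17).
Now find the simultaneous Nash equilibrium.
North Co.'s best replies: X→Midtown; Y→Downtown.
South Co.'s best replies: Uptown→X; Midtown→X; Downtown→X.
Only (Midtown, X) has each player best-responding; Nash payoffs (14, 11).
Sequential outcome (Downtown, Y) differs from the Nash profile (Midtown, X).

no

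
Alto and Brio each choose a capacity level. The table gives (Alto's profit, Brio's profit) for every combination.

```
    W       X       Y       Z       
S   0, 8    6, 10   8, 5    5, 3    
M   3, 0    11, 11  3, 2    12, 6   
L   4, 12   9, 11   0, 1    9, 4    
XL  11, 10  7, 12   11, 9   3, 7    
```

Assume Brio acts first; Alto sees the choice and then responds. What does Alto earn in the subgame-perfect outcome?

11

Work backward from Alto's decision.
- W: BR = XL, leader payoff 10.
- X: BR = M, leader payoff 11.
- Y: BR = XL, leader payoff 9.
- Z: BR = M, leader payoff 6.
Brio's induced payoffs are 10, 11, 9, 6, so Brio commits to X. Subgame-perfect outcome: (M, X) with payoffs (11, 11).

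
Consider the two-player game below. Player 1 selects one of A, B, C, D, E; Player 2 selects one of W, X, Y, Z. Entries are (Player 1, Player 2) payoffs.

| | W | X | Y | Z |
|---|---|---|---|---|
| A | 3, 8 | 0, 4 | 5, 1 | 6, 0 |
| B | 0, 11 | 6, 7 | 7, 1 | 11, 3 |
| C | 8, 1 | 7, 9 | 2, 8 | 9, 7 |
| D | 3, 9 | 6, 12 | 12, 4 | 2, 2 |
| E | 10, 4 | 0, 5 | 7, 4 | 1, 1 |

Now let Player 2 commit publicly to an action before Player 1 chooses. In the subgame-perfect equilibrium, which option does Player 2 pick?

Player 1 best-responds to each possible Player 2 move:
- W → Player 1 plays E (best of 3, 0, 8, 3, 10); Player 2 gets 4.
- X → Player 1 plays C (best of 0, 6, 7, 6, 0); Player 2 gets 9.
- Y → Player 1 plays D (best of 5, 7, 2, 12, 7); Player 2 gets 4.
- Z → Player 1 plays B (best of 6, 11, 9, 2, 1); Player 2 gets 3.
Maximizing over 4, 9, 4, 3, Player 2 chooses X. Subgame-perfect outcome: (C, X) with payoffs (7, 9).

X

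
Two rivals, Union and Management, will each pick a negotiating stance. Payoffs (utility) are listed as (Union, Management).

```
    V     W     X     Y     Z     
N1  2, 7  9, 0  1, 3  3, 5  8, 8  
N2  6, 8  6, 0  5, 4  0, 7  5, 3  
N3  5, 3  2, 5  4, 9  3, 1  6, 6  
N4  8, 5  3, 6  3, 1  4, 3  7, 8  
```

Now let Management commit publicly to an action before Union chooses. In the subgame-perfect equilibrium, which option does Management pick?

Union best-responds to each possible Management move:
- V: Union compares 2, 6, 5, 8 and picks N4; Management would get 5.
- W: Union compares 9, 6, 2, 3 and picks N1; Management would get 0.
- X: Union compares 1, 5, 4, 3 and picks N2; Management would get 4.
- Y: Union compares 3, 0, 3, 4 and picks N4; Management would get 3.
- Z: Union compares 8, 5, 6, 7 and picks N1; Management would get 8.
Among 5, 0, 4, 3, 8, the best is 8 at Z. Subgame-perfect outcome: (N1, Z) with payoffs (8, 8).

Z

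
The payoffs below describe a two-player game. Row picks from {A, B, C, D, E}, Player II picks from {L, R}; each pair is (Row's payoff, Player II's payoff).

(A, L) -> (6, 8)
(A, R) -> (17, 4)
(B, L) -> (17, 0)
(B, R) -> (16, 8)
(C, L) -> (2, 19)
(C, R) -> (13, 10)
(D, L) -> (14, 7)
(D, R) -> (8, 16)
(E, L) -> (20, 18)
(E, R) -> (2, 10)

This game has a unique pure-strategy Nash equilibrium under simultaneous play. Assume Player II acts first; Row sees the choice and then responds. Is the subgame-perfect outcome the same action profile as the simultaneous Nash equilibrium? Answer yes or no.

Work backward from Row's decision.
- L: BR = E, leader payoff 18.
- R: BR = A, leader payoff 4.
Player II's induced payoffs are 18, 4, so Player II commits to L. Subgame-perfect outcome: (E, L) with payoffs (20, 18).
Now find the simultaneous Nash equilibrium.
Row's best replies: L→E; R→A.
Player II's best replies: A→L; B→R; C→L; D→R; E→L.
The unique mutual best reply is (E, L), giving (20, 18).
Sequential outcome (E, L) coincides with the Nash profile (E, L).

yes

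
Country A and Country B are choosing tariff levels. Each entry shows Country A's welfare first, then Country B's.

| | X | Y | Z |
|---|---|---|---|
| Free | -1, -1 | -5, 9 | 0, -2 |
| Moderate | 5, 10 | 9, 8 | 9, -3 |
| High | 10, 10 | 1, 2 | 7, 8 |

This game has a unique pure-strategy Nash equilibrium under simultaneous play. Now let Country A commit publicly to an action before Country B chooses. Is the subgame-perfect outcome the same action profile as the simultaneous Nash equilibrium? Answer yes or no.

yes

Backward induction with Country A moving first.
- Free: BR = Y, leader payoff -5.
- Moderate: BR = X, leader payoff 5.
- High: BR = X, leader payoff 10.
Maximizing over -5, 5, 10, Country A chooses High. Subgame-perfect outcome: (High, X) with payoffs (10, 10).
Under simultaneous play:
Country A's best replies: X→High; Y→Moderate; Z→Moderate.
Country B's best replies: Free→Y; Moderate→X; High→X.
The unique mutual best reply is (High, X), giving (10, 10).
Sequential outcome (High, X) coincides with the Nash profile (High, X).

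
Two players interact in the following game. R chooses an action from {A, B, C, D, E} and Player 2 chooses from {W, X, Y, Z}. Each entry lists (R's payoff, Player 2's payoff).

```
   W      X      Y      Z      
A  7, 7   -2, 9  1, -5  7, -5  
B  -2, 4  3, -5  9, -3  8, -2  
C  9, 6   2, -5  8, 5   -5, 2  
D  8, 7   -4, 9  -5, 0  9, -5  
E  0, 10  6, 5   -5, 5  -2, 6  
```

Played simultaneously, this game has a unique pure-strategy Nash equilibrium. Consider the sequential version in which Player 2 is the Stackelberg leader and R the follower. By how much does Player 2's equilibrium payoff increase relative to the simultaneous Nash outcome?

R best-responds to each possible Player 2 move:
- W → R plays C (best of 7, -2, 9, 8, 0); Player 2 gets 6.
- X → R plays E (best of -2, 3, 2, -4, 6); Player 2 gets 5.
- Y → R plays B (best of 1, 9, 8, -5, -5); Player 2 gets -3.
- Z → R plays D (best of 7, 8, -5, 9, -2); Player 2 gets -5.
Maximizing over 6, 5, -3, -5, Player 2 chooses W. Subgame-perfect outcome: (C, W) with payoffs (9, 6).
For the simultaneous game, intersect best replies.
R's best replies: W→C; X→E; Y→B; Z→D.
Player 2's best replies: A→X; B→W; C→W; D→X; E→W.
The unique mutual best reply is (C, W), giving (9, 6).
Player 2's commitment gain: 6 − 6 = 0.

0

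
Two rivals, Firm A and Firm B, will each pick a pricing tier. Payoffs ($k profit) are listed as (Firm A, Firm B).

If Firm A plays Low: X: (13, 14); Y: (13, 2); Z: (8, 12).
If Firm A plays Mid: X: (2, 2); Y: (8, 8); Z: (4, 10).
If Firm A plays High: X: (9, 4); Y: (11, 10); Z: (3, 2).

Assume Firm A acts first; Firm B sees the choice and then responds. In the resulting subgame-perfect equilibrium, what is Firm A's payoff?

Solve by backward induction (Firm A leads).
- Low → Firm B plays X (best of 14, 2, 12); Firm A gets 13.
- Mid → Firm B plays Z (best of 2, 8, 10); Firm A gets 4.
- High → Firm B plays Y (best of 4, 10, 2); Firm A gets 11.
Maximizing over 13, 4, 11, Firm A chooses Low. Subgame-perfect outcome: (Low, X) with payoffs (13, 14).

13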